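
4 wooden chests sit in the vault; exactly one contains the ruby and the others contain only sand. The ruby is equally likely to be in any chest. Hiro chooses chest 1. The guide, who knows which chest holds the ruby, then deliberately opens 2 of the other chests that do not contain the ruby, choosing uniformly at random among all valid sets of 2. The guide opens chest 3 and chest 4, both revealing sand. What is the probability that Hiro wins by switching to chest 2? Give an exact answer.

3/4

Apply Bayes' rule, conditioning on where the ruby actually is.
If it is in chest 1 (prior 1/4): the guide has 3 equally likely choices, so probability 1/3; weight (1/4)·(1/3) = 1/12.
If it is in chest 2 (prior 1/4): the guide has no choice, probability 1; weight (1/4)·1 = 1/4.
If it is in either of chests 3 and 4 (prior 1/4 each): that chest was opened and seen not to hold the prize — ruled out; weight (1/4)·0 = 0 each.
The weights sum to 1/3.
So P(the ruby in chest 2 | the guide opened chest 3 and chest 4) = (1/4) / (1/3) = 3/4.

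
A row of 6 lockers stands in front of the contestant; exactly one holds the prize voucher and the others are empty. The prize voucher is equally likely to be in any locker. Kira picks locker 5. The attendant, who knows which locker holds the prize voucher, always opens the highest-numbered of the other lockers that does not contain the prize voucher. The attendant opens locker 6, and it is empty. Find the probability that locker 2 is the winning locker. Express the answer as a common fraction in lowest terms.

1/5

Apply Bayes' rule, conditioning on where the prize voucher actually is.
If it is in any of lockers 1, 2, 3, 4, and 5 (prior 1/6 each): locker 6 is the highest-numbered option available, probability 1; weight (1/6)·1 = 1/6 each.
If it is in locker 6 (prior 1/6): the attendant opened locker 6, so this case is ruled out; weight (1/6)·0 = 0.
The weights sum to 5/6.
So P(the prize voucher in locker 2 | the attendant opened locker 6) = (1/6) / (5/6) = 1/5.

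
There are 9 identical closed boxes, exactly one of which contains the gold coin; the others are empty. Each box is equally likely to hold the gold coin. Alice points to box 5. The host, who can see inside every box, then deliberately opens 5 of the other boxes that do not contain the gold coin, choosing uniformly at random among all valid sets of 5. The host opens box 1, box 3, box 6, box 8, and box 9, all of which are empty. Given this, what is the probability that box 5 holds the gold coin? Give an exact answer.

1/9

Apply Bayes' rule, conditioning on where the gold coin actually is.
If it is in any of boxes 1, 3, 6, 8, and 9 (prior 1/9 each): that box was opened and seen not to hold the prize — ruled out; weight (1/9)·0 = 0 each.
If it is in any of boxes 2, 4, and 7 (prior 1/9 each): the host has 21 equally likely choices, so probability 1/21; weight (1/9)·(1/21) = 1/189 each.
If it is in box 5 (prior 1/9): the host has 56 equally likely choices, so probability 1/56; weight (1/9)·(1/56) = 1/504.
The weights sum to 1/56.
So P(the gold coin in box 5 | the host opened box 1, box 3, box 6, box 8, and box 9) = (1/504) / (1/56) = 1/9.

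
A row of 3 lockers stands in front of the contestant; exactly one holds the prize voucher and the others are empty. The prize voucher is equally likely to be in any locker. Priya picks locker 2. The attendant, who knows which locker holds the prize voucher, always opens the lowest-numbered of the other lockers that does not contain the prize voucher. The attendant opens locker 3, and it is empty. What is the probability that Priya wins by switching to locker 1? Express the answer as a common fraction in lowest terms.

Condition on the true location of the prize voucher.
If it is in locker 1 (prior 1/3): locker 3 is the lowest-numbered option available, probability 1; weight (1/3)·1 = 1/3.
If it is in locker 2 (prior 1/3): the attendant would have opened locker 1 instead, probability 0; weight (1/3)·0 = 0.
If it is in locker 3 (prior 1/3): the attendant opened locker 3, so this case is ruled out; weight (1/3)·0 = 0.
The weights sum to 1/3.
So P(the prize voucher in locker 1 | the attendant opened locker 3) = (1/3) / (1/3) = 1.

1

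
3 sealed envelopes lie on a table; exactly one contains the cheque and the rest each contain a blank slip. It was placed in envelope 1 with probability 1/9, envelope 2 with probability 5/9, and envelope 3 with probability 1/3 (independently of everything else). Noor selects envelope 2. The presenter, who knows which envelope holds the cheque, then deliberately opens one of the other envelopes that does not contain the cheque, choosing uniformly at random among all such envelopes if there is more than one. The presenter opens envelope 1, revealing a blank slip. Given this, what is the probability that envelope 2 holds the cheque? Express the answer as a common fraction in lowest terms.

Condition on the true location of the cheque.
If it is in envelope 1 (prior 1/9): the presenter opened envelope 1, so this case is ruled out; weight (1/9)·0 = 0.
If it is in envelope 2 (prior 5/9): the presenter has 2 equally likely choices, so probability 1/2; weight (5/9)·(1/2) = 5/18.
If it is in envelope 3 (prior 1/3): the presenter has no choice, probability 1; weight (1/3)·1 = 1/3.
The weights sum to 11/18.
So P(the cheque in envelope 2 | the presenter opened envelope 1) = (5/18) / (11/18) = 5/11.

5/11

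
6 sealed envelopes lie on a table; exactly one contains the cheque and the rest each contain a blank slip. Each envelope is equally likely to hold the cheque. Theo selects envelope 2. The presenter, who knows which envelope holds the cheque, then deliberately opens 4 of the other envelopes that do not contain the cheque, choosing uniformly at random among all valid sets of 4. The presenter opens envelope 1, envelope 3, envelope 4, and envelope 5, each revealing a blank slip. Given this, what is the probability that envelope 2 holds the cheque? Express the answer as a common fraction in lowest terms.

1/6

Condition on the true location of the cheque.
If it is in any of envelopes 1, 3, 4, and 5 (prior 1/6 each): that envelope was opened and seen not to hold the prize — ruled out; weight (1/6)·0 = 0 each.
If it is in envelope 2 (prior 1/6): the presenter has 5 equally likely choices, so probability 1/5; weight (1/6)·(1/5) = 1/30.
If it is in envelope 6 (prior 1/6): the presenter has no choice, probability 1; weight (1/6)·1 = 1/6.
The weights sum to 1/5.
So P(the cheque in envelope 2 | the presenter opened envelope 1, envelope 3, envelope 4, and envelope 5) = (1/30) / (1/5) = 1/6.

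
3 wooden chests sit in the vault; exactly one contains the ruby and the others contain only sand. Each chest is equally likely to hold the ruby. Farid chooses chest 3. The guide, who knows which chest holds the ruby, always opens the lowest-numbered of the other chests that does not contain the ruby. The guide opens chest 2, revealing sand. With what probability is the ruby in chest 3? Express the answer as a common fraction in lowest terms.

0

Apply Bayes' rule, conditioning on where the ruby actually is.
If it is in chest 1 (prior 1/3): chest 2 is the lowest-numbered option available, probability 1; weight (1/3)·1 = 1/3.
If it is in chest 2 (prior 1/3): the guide opened chest 2, so this case is ruled out; weight (1/3)·0 = 0.
If it is in chest 3 (prior 1/3): the guide would have opened chest 1 instead, probability 0; weight (1/3)·0 = 0.
The weights sum to 1/3.
So P(the ruby in chest 3 | the guide opened chest 2) = 0 / (1/3) = 0.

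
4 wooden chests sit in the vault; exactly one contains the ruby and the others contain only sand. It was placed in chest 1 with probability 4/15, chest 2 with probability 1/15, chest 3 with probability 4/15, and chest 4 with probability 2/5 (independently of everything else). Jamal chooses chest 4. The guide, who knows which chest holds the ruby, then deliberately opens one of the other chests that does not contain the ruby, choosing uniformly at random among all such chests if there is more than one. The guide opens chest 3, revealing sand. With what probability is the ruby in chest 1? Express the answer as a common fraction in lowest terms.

4/9

Consider each possible location of the ruby in turn.
If it is in chest 1 (prior 4/15): the guide has 2 equally likely choices, so probability 1/2; weight (4/15)·(1/2) = 2/15.
If it is in chest 2 (prior 1/15): the guide has 2 equally likely choices, so probability 1/2; weight (1/15)·(1/2) = 1/30.
If it is in chest 3 (prior 4/15): the guide opened chest 3, so this case is ruled out; weight (4/15)·0 = 0.
If it is in chest 4 (prior 2/5): the guide has 3 equally likely choices, so probability 1/3; weight (2/5)·(1/3) = 2/15.
The weights sum to 3/10.
So P(the ruby in chest 1 | the guide opened chest 3) = (2/15) / (3/10) = 4/9.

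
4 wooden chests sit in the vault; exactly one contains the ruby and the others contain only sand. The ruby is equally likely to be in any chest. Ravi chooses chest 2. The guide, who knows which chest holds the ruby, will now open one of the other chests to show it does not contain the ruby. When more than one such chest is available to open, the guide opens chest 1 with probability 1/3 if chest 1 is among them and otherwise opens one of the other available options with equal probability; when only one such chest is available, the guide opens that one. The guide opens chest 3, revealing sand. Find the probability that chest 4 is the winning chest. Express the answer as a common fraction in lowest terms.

Apply Bayes' rule, conditioning on where the ruby actually is.
If it is in chest 1 (prior 1/4): chest 1 holds the prize so is unavailable; the guide chooses uniformly among the 2 others, probability 1/2; weight (1/4)·(1/2) = 1/8.
If it is in chest 2 (prior 1/4): chest 1 is available but not opened; chest 3 gets probability (1 − 1/3)/2 = 1/3; weight (1/4)·(1/3) = 1/12.
If it is in chest 3 (prior 1/4): the guide opened chest 3, so this case is ruled out; weight (1/4)·0 = 0.
If it is in chest 4 (prior 1/4): chest 1 is available but not opened, probability 2/3; weight (1/4)·(2/3) = 1/6.
The weights sum to 3/8.
So P(the ruby in chest 4 | the guide opened chest 3) = (1/6) / (3/8) = 4/9.

4/9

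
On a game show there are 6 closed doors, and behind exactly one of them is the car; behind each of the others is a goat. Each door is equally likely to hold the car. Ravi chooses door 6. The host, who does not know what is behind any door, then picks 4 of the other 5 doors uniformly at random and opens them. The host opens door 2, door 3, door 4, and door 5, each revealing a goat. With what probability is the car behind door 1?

Because the host chose which doors to open without knowing where the car is, the choice is independent of the prize location. Learning that none of the 4 opened doors holds the car simply rules out those 4 locations and leaves the remaining 2 doors still equally likely by symmetry.
So P(the car behind door 1) = 1/2.

1/2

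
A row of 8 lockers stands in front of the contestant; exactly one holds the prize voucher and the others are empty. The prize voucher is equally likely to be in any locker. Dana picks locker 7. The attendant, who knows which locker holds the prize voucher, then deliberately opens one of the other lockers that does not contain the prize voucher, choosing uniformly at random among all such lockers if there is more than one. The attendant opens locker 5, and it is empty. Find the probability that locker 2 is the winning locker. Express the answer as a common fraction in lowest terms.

Consider each possible location of the prize voucher in turn.
If it is in any of lockers 1, 2, 3, 4, 6, and 8 (prior 1/8 each): the attendant has 6 equally likely choices, so probability 1/6; weight (1/8)·(1/6) = 1/48 each.
If it is in locker 5 (prior 1/8): the attendant opened locker 5, so this case is ruled out; weight (1/8)·0 = 0.
If it is in locker 7 (prior 1/8): the attendant has 7 equally likely choices, so probability 1/7; weight (1/8)·(1/7) = 1/56.
The weights sum to 1/7.
So P(the prize voucher in locker 2 | the attendant opened locker 5) = (1/48) / (1/7) = 7/48.

7/48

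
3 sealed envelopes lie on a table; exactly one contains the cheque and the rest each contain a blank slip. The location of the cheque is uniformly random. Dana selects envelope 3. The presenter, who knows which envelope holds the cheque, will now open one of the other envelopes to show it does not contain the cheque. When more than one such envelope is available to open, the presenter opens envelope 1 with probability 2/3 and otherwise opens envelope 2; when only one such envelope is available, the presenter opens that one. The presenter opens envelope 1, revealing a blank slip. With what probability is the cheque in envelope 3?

2/5

Condition on the true location of the cheque.
If it is in envelope 1 (prior 1/3): the presenter opened envelope 1, so this case is ruled out; weight (1/3)·0 = 0.
If it is in envelope 2 (prior 1/3): only envelope 1 is available, probability 1; weight (1/3)·1 = 1/3.
If it is in envelope 3 (prior 1/3): envelope 1 is available, opened with probability 2/3; weight (1/3)·(2/3) = 2/9.
The weights sum to 5/9.
So P(the cheque in envelope 3 | the presenter opened envelope 1) = (2/9) / (5/9) = 2/5.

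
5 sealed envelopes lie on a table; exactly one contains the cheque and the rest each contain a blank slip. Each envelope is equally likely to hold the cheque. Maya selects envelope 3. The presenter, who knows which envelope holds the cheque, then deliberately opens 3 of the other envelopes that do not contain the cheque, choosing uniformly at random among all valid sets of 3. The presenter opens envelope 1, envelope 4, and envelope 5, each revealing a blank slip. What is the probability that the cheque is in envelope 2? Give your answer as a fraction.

4/5

Apply Bayes' rule, conditioning on where the cheque actually is.
If it is in any of envelopes 1, 4, and 5 (prior 1/5 each): that envelope was opened and seen not to hold the prize — ruled out; weight (1/5)·0 = 0 each.
If it is in envelope 2 (prior 1/5): the presenter has no choice, probability 1; weight (1/5)·1 = 1/5.
If it is in envelope 3 (prior 1/5): the presenter has 4 equally likely choices, so probability 1/4; weight (1/5)·(1/4) = 1/20.
The weights sum to 1/4.
So P(the cheque in envelope 2 | the presenter opened envelope 1, envelope 4, and envelope 5) = (1/5) / (1/4) = 4/5.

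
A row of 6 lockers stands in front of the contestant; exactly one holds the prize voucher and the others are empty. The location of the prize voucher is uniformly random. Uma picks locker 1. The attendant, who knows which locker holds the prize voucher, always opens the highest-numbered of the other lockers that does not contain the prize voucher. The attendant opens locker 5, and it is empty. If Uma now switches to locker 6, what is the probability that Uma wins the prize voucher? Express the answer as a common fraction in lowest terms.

Consider each possible location of the prize voucher in turn.
If it is in any of lockers 1, 2, 3, and 4 (prior 1/6 each): the attendant would have opened locker 6 instead, probability 0; weight (1/6)·0 = 0 each.
If it is in locker 5 (prior 1/6): the attendant opened locker 5, so this case is ruled out; weight (1/6)·0 = 0.
If it is in locker 6 (prior 1/6): locker 5 is the highest-numbered option available, probability 1; weight (1/6)·1 = 1/6.
The weights sum to 1/6.
So P(the prize voucher in locker 6 | the attendant opened locker 5) = (1/6) / (1/6) = 1.

1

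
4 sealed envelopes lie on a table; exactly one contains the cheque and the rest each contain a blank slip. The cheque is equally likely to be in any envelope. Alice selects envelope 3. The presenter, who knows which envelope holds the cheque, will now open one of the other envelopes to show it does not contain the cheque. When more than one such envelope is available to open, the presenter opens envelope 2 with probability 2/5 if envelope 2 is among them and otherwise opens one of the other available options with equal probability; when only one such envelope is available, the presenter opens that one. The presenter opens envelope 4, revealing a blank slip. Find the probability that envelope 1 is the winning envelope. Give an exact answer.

Consider each possible location of the cheque in turn.
If it is in envelope 1 (prior 1/4): envelope 2 is available but not opened, probability 3/5; weight (1/4)·(3/5) = 3/20.
If it is in envelope 2 (prior 1/4): envelope 2 holds the prize so is unavailable; the presenter chooses uniformly among the 2 others, probability 1/2; weight (1/4)·(1/2) = 1/8.
If it is in envelope 3 (prior 1/4): envelope 2 is available but not opened; envelope 4 gets probability (1 − 2/5)/2 = 3/10; weight (1/4)·(3/10) = 3/40.
If it is in envelope 4 (prior 1/4): the presenter opened envelope 4, so this case is ruled out; weight (1/4)·0 = 0.
The weights sum to 7/20.
So P(the cheque in envelope 1 | the presenter opened envelope 4) = (3/20) / (7/20) = 3/7.

3/7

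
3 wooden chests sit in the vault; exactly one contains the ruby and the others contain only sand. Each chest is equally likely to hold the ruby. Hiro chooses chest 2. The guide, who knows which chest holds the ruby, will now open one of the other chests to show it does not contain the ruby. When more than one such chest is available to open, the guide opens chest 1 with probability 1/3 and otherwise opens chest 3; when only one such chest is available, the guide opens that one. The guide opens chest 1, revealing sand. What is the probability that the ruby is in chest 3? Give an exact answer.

3/4

Consider each possible location of the ruby in turn.
If it is in chest 1 (prior 1/3): the guide opened chest 1, so this case is ruled out; weight (1/3)·0 = 0.
If it is in chest 2 (prior 1/3): chest 1 is available, opened with probability 1/3; weight (1/3)·(1/3) = 1/9.
If it is in chest 3 (prior 1/3): only chest 1 is available, probability 1; weight (1/3)·1 = 1/3.
The weights sum to 4/9.
So P(the ruby in chest 3 | the guide opened chest 1) = (1/3) / (4/9) = 3/4.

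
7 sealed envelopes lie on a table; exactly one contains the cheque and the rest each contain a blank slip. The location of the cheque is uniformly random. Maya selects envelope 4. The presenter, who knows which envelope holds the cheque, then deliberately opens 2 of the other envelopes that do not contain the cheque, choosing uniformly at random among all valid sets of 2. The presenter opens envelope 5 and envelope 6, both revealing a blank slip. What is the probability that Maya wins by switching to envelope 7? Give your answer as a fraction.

Consider each possible location of the cheque in turn.
If it is in any of envelopes 1, 2, 3, and 7 (prior 1/7 each): the presenter has 10 equally likely choices, so probability 1/10; weight (1/7)·(1/10) = 1/70 each.
If it is in envelope 4 (prior 1/7): the presenter has 15 equally likely choices, so probability 1/15; weight (1/7)·(1/15) = 1/105.
If it is in either of envelopes 5 and 6 (prior 1/7 each): that envelope was opened and seen not to hold the prize — ruled out; weight (1/7)·0 = 0 each.
The weights sum to 1/15.
So P(the cheque in envelope 7 | the presenter opened envelope 5 and envelope 6) = (1/70) / (1/15) = 3/14.

3/14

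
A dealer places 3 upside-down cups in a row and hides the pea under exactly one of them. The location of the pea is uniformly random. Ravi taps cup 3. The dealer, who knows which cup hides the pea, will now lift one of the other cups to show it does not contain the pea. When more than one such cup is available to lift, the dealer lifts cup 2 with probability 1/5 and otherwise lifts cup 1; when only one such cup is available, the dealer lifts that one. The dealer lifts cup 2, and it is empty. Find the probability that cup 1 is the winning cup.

5/6

Apply Bayes' rule, conditioning on where the pea actually is.
If it is under cup 1 (prior 1/3): only cup 2 is available, probability 1; weight (1/3)·1 = 1/3.
If it is under cup 2 (prior 1/3): the dealer opened cup 2, so this case is ruled out; weight (1/3)·0 = 0.
If it is under cup 3 (prior 1/3): cup 2 is available, opened with probability 1/5; weight (1/3)·(1/5) = 1/15.
The weights sum to 2/5.
So P(the pea under cup 1 | the dealer opened cup 2) = (1/3) / (2/5) = 5/6.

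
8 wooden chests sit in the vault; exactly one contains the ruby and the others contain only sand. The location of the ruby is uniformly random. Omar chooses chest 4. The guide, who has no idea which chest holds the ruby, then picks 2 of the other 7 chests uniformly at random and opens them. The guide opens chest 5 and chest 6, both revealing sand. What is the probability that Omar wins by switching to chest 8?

1/6

Because the guide chose which chests to open without knowing where the ruby is, the choice is independent of the prize location. Learning that none of the 2 opened chests holds the ruby simply rules out those 2 locations and leaves the remaining 6 chests still equally likely by symmetry.
So P(the ruby in chest 8) = 1/6.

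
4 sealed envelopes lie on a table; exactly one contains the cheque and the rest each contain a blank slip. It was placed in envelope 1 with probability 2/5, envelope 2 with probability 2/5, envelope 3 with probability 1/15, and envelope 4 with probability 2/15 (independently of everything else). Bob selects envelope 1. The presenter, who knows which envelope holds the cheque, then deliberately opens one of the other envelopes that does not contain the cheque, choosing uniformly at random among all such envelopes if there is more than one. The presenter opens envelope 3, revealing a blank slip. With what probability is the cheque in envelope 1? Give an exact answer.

Apply Bayes' rule, conditioning on where the cheque actually is.
If it is in envelope 1 (prior 2/5): the presenter has 3 equally likely choices, so probability 1/3; weight (2/5)·(1/3) = 2/15.
If it is in envelope 2 (prior 2/5): the presenter has 2 equally likely choices, so probability 1/2; weight (2/5)·(1/2) = 1/5.
If it is in envelope 3 (prior 1/15): the presenter opened envelope 3, so this case is ruled out; weight (1/15)·0 = 0.
If it is in envelope 4 (prior 2/15): the presenter has 2 equally likely choices, so probability 1/2; weight (2/15)·(1/2) = 1/15.
The weights sum to 2/5.
So P(the cheque in envelope 1 | the presenter opened envelope 3) = (2/15) / (2/5) = 1/3.

1/3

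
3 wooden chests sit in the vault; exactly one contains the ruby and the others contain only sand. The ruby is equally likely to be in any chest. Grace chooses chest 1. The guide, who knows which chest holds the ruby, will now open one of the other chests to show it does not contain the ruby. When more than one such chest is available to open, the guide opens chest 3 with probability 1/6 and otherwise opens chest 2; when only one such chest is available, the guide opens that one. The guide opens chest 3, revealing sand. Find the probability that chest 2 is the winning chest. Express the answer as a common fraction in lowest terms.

6/7

Apply Bayes' rule, conditioning on where the ruby actually is.
If it is in chest 1 (prior 1/3): chest 3 is available, opened with probability 1/6; weight (1/3)·(1/6) = 1/18.
If it is in chest 2 (prior 1/3): only chest 3 is available, probability 1; weight (1/3)·1 = 1/3.
If it is in chest 3 (prior 1/3): the guide opened chest 3, so this case is ruled out; weight (1/3)·0 = 0.
The weights sum to 7/18.
So P(the ruby in chest 2 | the guide opened chest 3) = (1/3) / (7/18) = 6/7.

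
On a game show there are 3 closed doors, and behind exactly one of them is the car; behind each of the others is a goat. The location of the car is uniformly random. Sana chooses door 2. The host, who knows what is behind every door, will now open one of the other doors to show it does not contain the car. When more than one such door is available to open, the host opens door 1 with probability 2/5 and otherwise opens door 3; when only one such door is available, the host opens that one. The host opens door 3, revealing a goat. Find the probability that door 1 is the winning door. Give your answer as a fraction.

5/8

Apply Bayes' rule, conditioning on where the car actually is.
If it is behind door 1 (prior 1/3): only door 3 is available, probability 1; weight (1/3)·1 = 1/3.
If it is behind door 2 (prior 1/3): door 1 is available but not opened, probability 3/5; weight (1/3)·(3/5) = 1/5.
If it is behind door 3 (prior 1/3): the host opened door 3, so this case is ruled out; weight (1/3)·0 = 0.
The weights sum to 8/15.
So P(the car behind door 1 | the host opened door 3) = (1/3) / (8/15) = 5/8.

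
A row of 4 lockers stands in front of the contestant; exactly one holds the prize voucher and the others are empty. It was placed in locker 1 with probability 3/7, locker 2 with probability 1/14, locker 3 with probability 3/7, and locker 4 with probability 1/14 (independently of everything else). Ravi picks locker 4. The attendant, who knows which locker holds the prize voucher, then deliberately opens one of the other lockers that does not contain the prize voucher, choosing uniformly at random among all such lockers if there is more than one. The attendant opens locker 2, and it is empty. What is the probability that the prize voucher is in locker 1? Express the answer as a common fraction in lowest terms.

9/19

Condition on the true location of the prize voucher.
If it is in either of lockers 1 and 3 (prior 3/7 each): the attendant has 2 equally likely choices, so probability 1/2; weight (3/7)·(1/2) = 3/14 each.
If it is in locker 2 (prior 1/14): the attendant opened locker 2, so this case is ruled out; weight (1/14)·0 = 0.
If it is in locker 4 (prior 1/14): the attendant has 3 equally likely choices, so probability 1/3; weight (1/14)·(1/3) = 1/42.
The weights sum to 19/42.
So P(the prize voucher in locker 1 | the attendant opened locker 2) = (3/14) / (19/42) = 9/19.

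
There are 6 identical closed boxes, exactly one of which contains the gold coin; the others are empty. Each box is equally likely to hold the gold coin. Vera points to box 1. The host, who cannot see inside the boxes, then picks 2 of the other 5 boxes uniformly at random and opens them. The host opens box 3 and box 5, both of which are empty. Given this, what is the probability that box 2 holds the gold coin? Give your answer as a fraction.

1/4

Because the host chose which boxes to open without knowing where the gold coin is, the choice is independent of the prize location. Learning that none of the 2 opened boxes holds the gold coin simply rules out those 2 locations and leaves the remaining 4 boxes still equally likely by symmetry.
So P(the gold coin in box 2) = 1/4.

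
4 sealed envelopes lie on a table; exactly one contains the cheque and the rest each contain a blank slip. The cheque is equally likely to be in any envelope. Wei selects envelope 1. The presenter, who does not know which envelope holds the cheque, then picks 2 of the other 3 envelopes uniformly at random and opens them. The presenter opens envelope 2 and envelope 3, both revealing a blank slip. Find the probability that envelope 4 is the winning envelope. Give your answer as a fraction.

1/2

Consider each possible location of the cheque in turn.
If it is in either of envelopes 1 and 4 (prior 1/4 each): the presenter picks exactly this set with probability 1/3 regardless, and none is the prize; weight (1/4)·(1/3) = 1/12 each.
If it is in either of envelopes 2 and 3 (prior 1/4 each): that envelope was opened and seen not to hold the prize — ruled out; weight (1/4)·0 = 0 each.
The weights sum to 1/6.
So P(the cheque in envelope 4 | the presenter opened envelope 2 and envelope 3) = (1/12) / (1/6) = 1/2.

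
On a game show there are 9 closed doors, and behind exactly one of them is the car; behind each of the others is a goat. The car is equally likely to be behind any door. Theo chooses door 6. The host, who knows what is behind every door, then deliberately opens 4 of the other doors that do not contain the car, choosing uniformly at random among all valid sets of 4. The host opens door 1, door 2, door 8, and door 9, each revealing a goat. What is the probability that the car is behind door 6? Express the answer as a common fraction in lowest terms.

Condition on the true location of the car.
If it is behind any of doors 1, 2, 8, and 9 (prior 1/9 each): that door was opened and seen not to hold the prize — ruled out; weight (1/9)·0 = 0 each.
If it is behind any of doors 3, 4, 5, and 7 (prior 1/9 each): the host has 35 equally likely choices, so probability 1/35; weight (1/9)·(1/35) = 1/315 each.
If it is behind door 6 (prior 1/9): the host has 70 equally likely choices, so probability 1/70; weight (1/9)·(1/70) = 1/630.
The weights sum to 1/70.
So P(the car behind door 6 | the host opened door 1, door 2, door 8, and door 9) = (1/630) / (1/70) = 1/9.

1/9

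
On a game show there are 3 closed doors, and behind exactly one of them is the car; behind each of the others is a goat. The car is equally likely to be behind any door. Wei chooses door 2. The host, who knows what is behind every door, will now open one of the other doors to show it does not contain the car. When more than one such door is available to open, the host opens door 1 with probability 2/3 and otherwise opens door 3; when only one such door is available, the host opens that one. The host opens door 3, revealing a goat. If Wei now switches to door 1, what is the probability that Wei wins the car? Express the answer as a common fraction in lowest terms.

3/4

Apply Bayes' rule, conditioning on where the car actually is.
If it is behind door 1 (prior 1/3): only door 3 is available, probability 1; weight (1/3)·1 = 1/3.
If it is behind door 2 (prior 1/3): door 1 is available but not opened, probability 1/3; weight (1/3)·(1/3) = 1/9.
If it is behind door 3 (prior 1/3): the host opened door 3, so this case is ruled out; weight (1/3)·0 = 0.
The weights sum to 4/9.
So P(the car behind door 1 | the host opened door 3) = (1/3) / (4/9) = 3/4.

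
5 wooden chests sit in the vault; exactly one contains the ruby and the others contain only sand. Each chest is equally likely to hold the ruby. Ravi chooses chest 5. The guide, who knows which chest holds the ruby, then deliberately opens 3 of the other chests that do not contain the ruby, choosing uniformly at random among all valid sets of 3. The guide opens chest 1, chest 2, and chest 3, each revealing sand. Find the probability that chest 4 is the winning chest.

Condition on the true location of the ruby.
If it is in any of chests 1, 2, and 3 (prior 1/5 each): that chest was opened and seen not to hold the prize — ruled out; weight (1/5)·0 = 0 each.
If it is in chest 4 (prior 1/5): the guide has no choice, probability 1; weight (1/5)·1 = 1/5.
If it is in chest 5 (prior 1/5): the guide has 4 equally likely choices, so probability 1/4; weight (1/5)·(1/4) = 1/20.
The weights sum to 1/4.
So P(the ruby in chest 4 | the guide opened chest 1, chest 2, and chest 3) = (1/5) / (1/4) = 4/5.

4/5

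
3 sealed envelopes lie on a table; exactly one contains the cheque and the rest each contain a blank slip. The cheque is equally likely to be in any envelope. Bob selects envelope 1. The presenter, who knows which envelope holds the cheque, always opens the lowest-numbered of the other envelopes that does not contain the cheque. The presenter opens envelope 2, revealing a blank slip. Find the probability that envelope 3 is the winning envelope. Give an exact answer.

1/2

Apply Bayes' rule, conditioning on where the cheque actually is.
If it is in either of envelopes 1 and 3 (prior 1/3 each): envelope 2 is the lowest-numbered option available, probability 1; weight (1/3)·1 = 1/3 each.
If it is in envelope 2 (prior 1/3): the presenter opened envelope 2, so this case is ruled out; weight (1/3)·0 = 0.
The weights sum to 2/3.
So P(the cheque in envelope 3 | the presenter opened envelope 2) = (1/3) / (2/3) = 1/2.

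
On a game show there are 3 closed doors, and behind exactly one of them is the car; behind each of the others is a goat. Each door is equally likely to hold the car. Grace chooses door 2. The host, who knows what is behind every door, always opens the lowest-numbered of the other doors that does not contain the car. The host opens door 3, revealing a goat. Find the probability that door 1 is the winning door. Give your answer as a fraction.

Consider each possible location of the car in turn.
If it is behind door 1 (prior 1/3): door 3 is the lowest-numbered option available, probability 1; weight (1/3)·1 = 1/3.
If it is behind door 2 (prior 1/3): the host would have opened door 1 instead, probability 0; weight (1/3)·0 = 0.
If it is behind door 3 (prior 1/3): the host opened door 3, so this case is ruled out; weight (1/3)·0 = 0.
The weights sum to 1/3.
So P(the car behind door 1 | the host opened door 3) = (1/3) / (1/3) = 1.

1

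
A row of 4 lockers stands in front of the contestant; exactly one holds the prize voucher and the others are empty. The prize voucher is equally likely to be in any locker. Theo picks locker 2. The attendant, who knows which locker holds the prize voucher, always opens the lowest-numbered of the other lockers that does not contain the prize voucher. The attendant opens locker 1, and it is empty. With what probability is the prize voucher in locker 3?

Consider each possible location of the prize voucher in turn.
If it is in locker 1 (prior 1/4): the attendant opened locker 1, so this case is ruled out; weight (1/4)·0 = 0.
If it is in any of lockers 2, 3, and 4 (prior 1/4 each): locker 1 is the lowest-numbered option available, probability 1; weight (1/4)·1 = 1/4 each.
The weights sum to 3/4.
So P(the prize voucher in locker 3 | the attendant opened locker 1) = (1/4) / (3/4) = 1/3.

1/3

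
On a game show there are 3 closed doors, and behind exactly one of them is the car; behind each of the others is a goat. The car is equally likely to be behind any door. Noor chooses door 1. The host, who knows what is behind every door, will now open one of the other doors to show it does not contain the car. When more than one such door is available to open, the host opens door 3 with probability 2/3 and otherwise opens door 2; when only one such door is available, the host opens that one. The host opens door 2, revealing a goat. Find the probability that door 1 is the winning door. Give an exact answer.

Consider each possible location of the car in turn.
If it is behind door 1 (prior 1/3): door 3 is available but not opened, probability 1/3; weight (1/3)·(1/3) = 1/9.
If it is behind door 2 (prior 1/3): the host opened door 2, so this case is ruled out; weight (1/3)·0 = 0.
If it is behind door 3 (prior 1/3): only door 2 is available, probability 1; weight (1/3)·1 = 1/3.
The weights sum to 4/9.
So P(the car behind door 1 | the host opened door 2) = (1/9) / (4/9) = 1/4.

1/4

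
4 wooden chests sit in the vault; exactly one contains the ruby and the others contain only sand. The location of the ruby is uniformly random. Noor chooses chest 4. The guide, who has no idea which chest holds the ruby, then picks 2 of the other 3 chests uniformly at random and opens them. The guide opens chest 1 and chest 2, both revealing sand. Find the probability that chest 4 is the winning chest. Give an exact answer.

1/2

Condition on the true location of the ruby.
If it is in either of chests 1 and 2 (prior 1/4 each): that chest was opened and seen not to hold the prize — ruled out; weight (1/4)·0 = 0 each.
If it is in either of chests 3 and 4 (prior 1/4 each): the guide picks exactly this set with probability 1/3 regardless, and none is the prize; weight (1/4)·(1/3) = 1/12 each.
The weights sum to 1/6.
So P(the ruby in chest 4 | the guide opened chest 1 and chest 2) = (1/12) / (1/6) = 1/2.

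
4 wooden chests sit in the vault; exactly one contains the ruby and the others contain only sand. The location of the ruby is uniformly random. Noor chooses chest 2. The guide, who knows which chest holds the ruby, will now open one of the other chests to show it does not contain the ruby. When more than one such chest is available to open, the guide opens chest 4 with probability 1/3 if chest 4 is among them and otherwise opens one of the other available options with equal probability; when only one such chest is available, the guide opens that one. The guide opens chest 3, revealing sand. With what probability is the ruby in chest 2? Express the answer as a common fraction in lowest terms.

2/9

Consider each possible location of the ruby in turn.
If it is in chest 1 (prior 1/4): chest 4 is available but not opened, probability 2/3; weight (1/4)·(2/3) = 1/6.
If it is in chest 2 (prior 1/4): chest 4 is available but not opened; chest 3 gets probability (1 − 1/3)/2 = 1/3; weight (1/4)·(1/3) = 1/12.
If it is in chest 3 (prior 1/4): the guide opened chest 3, so this case is ruled out; weight (1/4)·0 = 0.
If it is in chest 4 (prior 1/4): chest 4 holds the prize so is unavailable; the guide chooses uniformly among the 2 others, probability 1/2; weight (1/4)·(1/2) = 1/8.
The weights sum to 3/8.
So P(the ruby in chest 2 | the guide opened chest 3) = (1/12) / (3/8) = 2/9.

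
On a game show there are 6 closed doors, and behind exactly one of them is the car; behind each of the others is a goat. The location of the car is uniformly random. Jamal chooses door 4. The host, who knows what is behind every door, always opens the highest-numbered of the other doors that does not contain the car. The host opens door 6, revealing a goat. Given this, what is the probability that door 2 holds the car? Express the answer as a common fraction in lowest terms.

1/5

Condition on the true location of the car.
If it is behind any of doors 1, 2, 3, 4, and 5 (prior 1/6 each): door 6 is the highest-numbered option available, probability 1; weight (1/6)·1 = 1/6 each.
If it is behind door 6 (prior 1/6): the host opened door 6, so this case is ruled out; weight (1/6)·0 = 0.
The weights sum to 5/6.
So P(the car behind door 2 | the host opened door 6) = (1/6) / (5/6) = 1/5.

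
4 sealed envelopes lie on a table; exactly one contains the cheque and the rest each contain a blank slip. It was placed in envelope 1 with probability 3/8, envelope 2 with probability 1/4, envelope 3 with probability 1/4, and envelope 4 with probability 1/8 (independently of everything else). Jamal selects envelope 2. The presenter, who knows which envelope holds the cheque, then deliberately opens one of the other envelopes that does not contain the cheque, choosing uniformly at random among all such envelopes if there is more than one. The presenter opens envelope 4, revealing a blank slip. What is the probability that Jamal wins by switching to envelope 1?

Consider each possible location of the cheque in turn.
If it is in envelope 1 (prior 3/8): the presenter has 2 equally likely choices, so probability 1/2; weight (3/8)·(1/2) = 3/16.
If it is in envelope 2 (prior 1/4): the presenter has 3 equally likely choices, so probability 1/3; weight (1/4)·(1/3) = 1/12.
If it is in envelope 3 (prior 1/4): the presenter has 2 equally likely choices, so probability 1/2; weight (1/4)·(1/2) = 1/8.
If it is in envelope 4 (prior 1/8): the presenter opened envelope 4, so this case is ruled out; weight (1/8)·0 = 0.
The weights sum to 19/48.
So P(the cheque in envelope 1 | the presenter opened envelope 4) = (3/16) / (19/48) = 9/19.

9/19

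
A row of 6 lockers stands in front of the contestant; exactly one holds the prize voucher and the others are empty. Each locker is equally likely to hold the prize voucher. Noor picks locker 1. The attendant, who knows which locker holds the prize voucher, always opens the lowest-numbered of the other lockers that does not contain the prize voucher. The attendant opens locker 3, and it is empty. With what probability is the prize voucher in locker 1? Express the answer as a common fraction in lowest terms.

Consider each possible location of the prize voucher in turn.
If it is in any of lockers 1, 4, 5, and 6 (prior 1/6 each): the attendant would have opened locker 2 instead, probability 0; weight (1/6)·0 = 0 each.
If it is in locker 2 (prior 1/6): locker 3 is the lowest-numbered option available, probability 1; weight (1/6)·1 = 1/6.
If it is in locker 3 (prior 1/6): the attendant opened locker 3, so this case is ruled out; weight (1/6)·0 = 0.
The weights sum to 1/6.
So P(the prize voucher in locker 1 | the attendant opened locker 3) = 0 / (1/6) = 0.

0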